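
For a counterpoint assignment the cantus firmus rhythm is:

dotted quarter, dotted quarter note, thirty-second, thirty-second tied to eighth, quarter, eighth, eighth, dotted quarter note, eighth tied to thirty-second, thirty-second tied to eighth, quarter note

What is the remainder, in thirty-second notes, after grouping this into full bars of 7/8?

20

One bar of 7/8 = 28 thirty-second notes.
Convert each value to thirty-second notes: dotted quarter = 12; dotted quarter note = 12; thirty-second = 1; thirty-second tied to eighth (thirty-second + eighth) = 5; quarter = 8; eighth = 4; eighth = 4; dotted quarter note = 12; eighth tied to thirty-second (eighth + thirty-second) = 5; thirty-second tied to eighth (thirty-second + eighth) = 5; quarter note = 8.
Adding: 12 + 12 + 1 + 5 + 8 + 4 + 4 + 12 + 5 + 5 + 8 = 76.
76 ÷ 28 = 2 complete bars with 20 thirty-second notes remaining.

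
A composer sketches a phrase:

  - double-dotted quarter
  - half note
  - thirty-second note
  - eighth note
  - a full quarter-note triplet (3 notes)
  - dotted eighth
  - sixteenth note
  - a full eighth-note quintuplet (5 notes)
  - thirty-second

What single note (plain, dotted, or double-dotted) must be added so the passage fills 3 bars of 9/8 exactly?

3 bars of 9/8 = 108 thirty-second notes.
Convert each value to thirty-second notes: double-dotted quarter = 14; half note = 16; thirty-second note = 1; eighth note = 4; a full quarter-note triplet (3 notes) (three triplet quarters span one half) = 16; dotted eighth = 6; sixteenth note = 2; a full eighth-note quintuplet (5 notes) (five quintuplet eighths span one half) = 16; thirty-second = 1.
Sum: 14 + 16 + 1 + 4 + 16 + 6 + 2 + 16 + 1 = 76.
Remaining: 108 − 76 = 32 thirty-second notes, which is a whole note.

whole note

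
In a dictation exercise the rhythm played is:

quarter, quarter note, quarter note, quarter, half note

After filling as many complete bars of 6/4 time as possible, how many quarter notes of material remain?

0

One bar of 6/4 = 6 quarter notes.
Working in quarter notes: quarter = 1; quarter note = 1; quarter note = 1; quarter = 1; half note = 2.
Altogether 1 + 1 + 1 + 1 + 2 = 6.
6 ÷ 6 = 1 complete bar with 0 quarter notes remaining.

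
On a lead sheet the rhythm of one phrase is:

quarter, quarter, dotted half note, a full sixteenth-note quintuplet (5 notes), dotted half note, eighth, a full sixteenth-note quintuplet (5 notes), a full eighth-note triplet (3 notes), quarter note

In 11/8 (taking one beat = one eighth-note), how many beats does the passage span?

25

One eighth-note beat = 2 sixteenth notes.
Express everything in sixteenth notes: quarter = 4; quarter = 4; dotted half note = 12; a full sixteenth-note quintuplet (5 notes) (five quintuplet sixteenths span one quarter) = 4; dotted half note = 12; eighth = 2; a full sixteenth-note quintuplet (5 notes) (five quintuplet sixteenths span one quarter) = 4; a full eighth-note triplet (3 notes) (three triplet eighths span one quarter) = 4; quarter note = 4.
Total: 4 + 4 + 12 + 4 + 12 + 2 + 4 + 4 + 4 = 50.
50 ÷ 2 = 25 beats.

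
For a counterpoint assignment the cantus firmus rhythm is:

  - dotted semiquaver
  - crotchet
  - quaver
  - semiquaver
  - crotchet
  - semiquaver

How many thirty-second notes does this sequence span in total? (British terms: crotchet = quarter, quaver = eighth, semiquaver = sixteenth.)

Express everything in thirty-second notes: dotted semiquaver = 3; crotchet = 8; quaver = 4; semiquaver = 2; crotchet = 8; semiquaver = 2.
Altogether 3 + 8 + 4 + 2 + 8 + 2 = 27 thirty-second notes.

27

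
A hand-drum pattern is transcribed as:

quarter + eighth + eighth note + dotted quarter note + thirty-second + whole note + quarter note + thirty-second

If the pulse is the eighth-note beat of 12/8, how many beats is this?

One eighth-note beat = 4 thirty-second notes.
Working in thirty-second notes: quarter = 8; eighth = 4; eighth note = 4; dotted quarter note = 12; thirty-second = 1; whole note = 32; quarter note = 8; thirty-second = 1.
Altogether 8 + 4 + 4 + 12 + 1 + 32 + 8 + 1 = 70.
70 ÷ 4 = 17.5 beats.

17.5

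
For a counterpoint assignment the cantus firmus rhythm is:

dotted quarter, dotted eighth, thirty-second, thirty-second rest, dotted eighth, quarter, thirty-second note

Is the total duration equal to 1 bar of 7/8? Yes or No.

One bar of 7/8 = 28 thirty-second notes.
In thirty-second notes: dotted quarter = 12; dotted eighth = 6; thirty-second = 1; thirty-second rest = 1; dotted eighth = 6; quarter = 8; thirty-second note = 1.
Sum: 12 + 6 + 1 + 1 + 6 + 8 + 1 = 35.
35 exceeds 28, so the answer is No.

No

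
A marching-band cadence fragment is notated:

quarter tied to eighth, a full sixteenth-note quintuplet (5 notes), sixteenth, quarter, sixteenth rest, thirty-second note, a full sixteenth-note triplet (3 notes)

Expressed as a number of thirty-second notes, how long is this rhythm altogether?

37

Working in thirty-second notes: quarter tied to eighth (quarter + eighth) = 12; a full sixteenth-note quintuplet (5 notes) (five quintuplet sixteenths span one quarter) = 8; sixteenth = 2; quarter = 8; sixteenth rest = 2; thirty-second note = 1; a full sixteenth-note triplet (3 notes) (three triplet sixteenths span one eighth) = 4.
Sum: 12 + 8 + 2 + 8 + 2 + 1 + 4 = 37 thirty-second notes.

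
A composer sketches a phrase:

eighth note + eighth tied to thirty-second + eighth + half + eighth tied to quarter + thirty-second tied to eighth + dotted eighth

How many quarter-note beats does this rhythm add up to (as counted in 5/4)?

6.5

One quarter-note beat = 8 thirty-second notes.
Each duration in thirty-second notes: eighth note = 4; eighth tied to thirty-second (eighth + thirty-second) = 5; eighth = 4; half = 16; eighth tied to quarter (eighth + quarter) = 12; thirty-second tied to eighth (thirty-second + eighth) = 5; dotted eighth = 6.
Total: 4 + 5 + 4 + 16 + 12 + 5 + 6 = 52.
52 ÷ 8 = 6.5 beats.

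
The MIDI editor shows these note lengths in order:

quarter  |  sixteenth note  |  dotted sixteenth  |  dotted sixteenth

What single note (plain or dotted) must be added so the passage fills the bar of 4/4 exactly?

half note

The bar of 4/4 = 32 thirty-second notes.
Convert each value to thirty-second notes: quarter = 8; sixteenth note = 2; dotted sixteenth = 3; dotted sixteenth = 3.
Altogether 8 + 2 + 3 + 3 = 16.
Remaining: 32 − 16 = 16 thirty-second notes, which is a half note.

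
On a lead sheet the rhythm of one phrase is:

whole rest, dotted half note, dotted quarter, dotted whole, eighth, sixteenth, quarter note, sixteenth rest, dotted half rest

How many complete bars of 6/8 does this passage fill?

6

One bar of 6/8 = 12 sixteenth notes.
Express everything in sixteenth notes: whole rest = 16; dotted half note = 12; dotted quarter = 6; dotted whole = 24; eighth = 2; sixteenth = 1; quarter note = 4; sixteenth rest = 1; dotted half rest = 12.
Adding: 16 + 12 + 6 + 24 + 2 + 1 + 4 + 1 + 12 = 78.
78 ÷ 12 = 6 complete bars with 6 left over.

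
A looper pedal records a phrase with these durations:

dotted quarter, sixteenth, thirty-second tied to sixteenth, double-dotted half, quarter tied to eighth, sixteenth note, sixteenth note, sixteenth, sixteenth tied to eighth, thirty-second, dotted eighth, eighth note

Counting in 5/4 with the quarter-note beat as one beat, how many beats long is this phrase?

One quarter-note beat = 8 thirty-second notes.
Working in thirty-second notes: dotted quarter = 12; sixteenth = 2; thirty-second tied to sixteenth (thirty-second + sixteenth) = 3; double-dotted half = 28; quarter tied to eighth (quarter + eighth) = 12; sixteenth note = 2; sixteenth note = 2; sixteenth = 2; sixteenth tied to eighth (sixteenth + eighth) = 6; thirty-second = 1; dotted eighth = 6; eighth note = 4.
Adding: 12 + 2 + 3 + 28 + 12 + 2 + 2 + 2 + 6 + 1 + 6 + 4 = 80.
80 ÷ 8 = 10 beats.

10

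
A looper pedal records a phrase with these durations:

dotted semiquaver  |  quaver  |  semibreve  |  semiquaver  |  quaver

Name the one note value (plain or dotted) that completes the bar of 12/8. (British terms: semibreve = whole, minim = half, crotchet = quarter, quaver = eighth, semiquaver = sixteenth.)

The bar of 12/8 = 48 thirty-second notes.
Working in thirty-second notes: dotted semiquaver = 3; quaver = 4; semibreve = 32; semiquaver = 2; quaver = 4.
Sum: 3 + 4 + 32 + 2 + 4 = 45.
Remaining: 48 − 45 = 3 thirty-second notes, which is a dotted sixteenth note.

dotted sixteenth note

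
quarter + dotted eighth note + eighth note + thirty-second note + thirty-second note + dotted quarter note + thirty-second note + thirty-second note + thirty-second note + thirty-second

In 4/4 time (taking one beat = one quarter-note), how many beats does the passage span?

4.5

One quarter-note beat = 8 thirty-second notes.
Working in thirty-second notes: quarter = 8; dotted eighth note = 6; eighth note = 4; thirty-second note = 1; thirty-second note = 1; dotted quarter note = 12; thirty-second note = 1; thirty-second note = 1; thirty-second note = 1; thirty-second = 1.
Adding: 8 + 6 + 4 + 1 + 1 + 12 + 1 + 1 + 1 + 1 = 36.
36 ÷ 8 = 4.5 beats.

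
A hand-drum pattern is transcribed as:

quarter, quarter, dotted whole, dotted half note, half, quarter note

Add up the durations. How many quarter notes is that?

14

Each duration in quarter notes: quarter = 1; quarter = 1; dotted whole = 6; dotted half note = 3; half = 2; quarter note = 1.
Sum: 1 + 1 + 6 + 3 + 2 + 1 = 14 quarter notes.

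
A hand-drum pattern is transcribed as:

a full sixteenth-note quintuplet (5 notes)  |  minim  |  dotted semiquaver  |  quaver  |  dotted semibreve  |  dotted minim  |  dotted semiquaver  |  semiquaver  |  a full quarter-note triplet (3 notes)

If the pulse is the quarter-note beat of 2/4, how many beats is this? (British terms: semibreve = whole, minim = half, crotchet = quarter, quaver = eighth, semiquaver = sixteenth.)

15.5

One quarter-note beat = 8 thirty-second notes.
In thirty-second notes: a full sixteenth-note quintuplet (5 notes) (five quintuplet sixteenths span one quarter) = 8; minim = 16; dotted semiquaver = 3; quaver = 4; dotted semibreve = 48; dotted minim = 24; dotted semiquaver = 3; semiquaver = 2; a full quarter-note triplet (3 notes) (three triplet quarters span one half) = 16.
Sum: 8 + 16 + 3 + 4 + 48 + 24 + 3 + 2 + 16 = 124.
124 ÷ 8 = 15.5 beats.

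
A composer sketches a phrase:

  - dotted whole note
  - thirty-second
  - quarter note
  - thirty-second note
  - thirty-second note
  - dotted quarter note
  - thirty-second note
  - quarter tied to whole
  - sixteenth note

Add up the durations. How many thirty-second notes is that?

Each duration in thirty-second notes: dotted whole note = 48; thirty-second = 1; quarter note = 8; thirty-second note = 1; thirty-second note = 1; dotted quarter note = 12; thirty-second note = 1; quarter tied to whole (quarter + whole) = 40; sixteenth note = 2.
Adding: 48 + 1 + 8 + 1 + 1 + 12 + 1 + 40 + 2 = 114 thirty-second notes.

114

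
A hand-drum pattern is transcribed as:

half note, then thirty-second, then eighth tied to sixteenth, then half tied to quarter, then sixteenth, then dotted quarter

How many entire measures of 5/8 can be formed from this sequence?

3

One bar of 5/8 = 20 thirty-second notes.
Each duration in thirty-second notes: half note = 16; thirty-second = 1; eighth tied to sixteenth (eighth + sixteenth) = 6; half tied to quarter (half + quarter) = 24; sixteenth = 2; dotted quarter = 12.
Altogether 16 + 1 + 6 + 24 + 2 + 12 = 61.
61 ÷ 20 = 3 complete bars with 1 left over.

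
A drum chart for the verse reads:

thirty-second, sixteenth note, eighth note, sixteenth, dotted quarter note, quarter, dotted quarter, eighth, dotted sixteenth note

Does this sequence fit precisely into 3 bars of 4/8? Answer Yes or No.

Yes

One bar of 4/8 = 16 thirty-second notes, so 3 bars = 48.
Working in thirty-second notes: thirty-second = 1; sixteenth note = 2; eighth note = 4; sixteenth = 2; dotted quarter note = 12; quarter = 8; dotted quarter = 12; eighth = 4; dotted sixteenth note = 3.
Total: 1 + 2 + 4 + 2 + 12 + 8 + 12 + 4 + 3 = 48.
48 equals 48, so the answer is Yes.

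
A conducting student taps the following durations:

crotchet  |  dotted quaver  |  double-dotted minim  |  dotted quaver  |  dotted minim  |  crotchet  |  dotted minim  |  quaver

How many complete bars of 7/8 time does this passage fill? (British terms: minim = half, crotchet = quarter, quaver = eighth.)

One bar of 7/8 = 14 sixteenth notes.
Convert each value to sixteenth notes: crotchet = 4; dotted quaver = 3; double-dotted minim = 14; dotted quaver = 3; dotted minim = 12; crotchet = 4; dotted minim = 12; quaver = 2.
Adding: 4 + 3 + 14 + 3 + 12 + 4 + 12 + 2 = 54.
54 ÷ 14 = 3 complete bars with 12 left over.

3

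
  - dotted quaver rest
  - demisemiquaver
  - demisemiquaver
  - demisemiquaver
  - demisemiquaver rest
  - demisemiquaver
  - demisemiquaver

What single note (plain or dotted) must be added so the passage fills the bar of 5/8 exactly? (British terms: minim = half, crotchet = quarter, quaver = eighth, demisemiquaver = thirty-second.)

The bar of 5/8 = 20 thirty-second notes.
Express everything in thirty-second notes: dotted quaver rest = 6; demisemiquaver = 1; demisemiquaver = 1; demisemiquaver = 1; demisemiquaver rest = 1; demisemiquaver = 1; demisemiquaver = 1.
Total: 6 + 1 + 1 + 1 + 1 + 1 + 1 = 12.
Remaining: 20 − 12 = 8 thirty-second notes, which is a quarter note.

quarter note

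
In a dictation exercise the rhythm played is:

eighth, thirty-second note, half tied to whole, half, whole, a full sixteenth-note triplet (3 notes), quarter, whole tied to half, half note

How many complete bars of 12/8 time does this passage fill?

3

One bar of 12/8 = 48 thirty-second notes.
Express everything in thirty-second notes: eighth = 4; thirty-second note = 1; half tied to whole (half + whole) = 48; half = 16; whole = 32; a full sixteenth-note triplet (3 notes) (three triplet sixteenths span one eighth) = 4; quarter = 8; whole tied to half (whole + half) = 48; half note = 16.
Sum: 4 + 1 + 48 + 16 + 32 + 4 + 8 + 48 + 16 = 177.
177 ÷ 48 = 3 complete bars with 33 left over.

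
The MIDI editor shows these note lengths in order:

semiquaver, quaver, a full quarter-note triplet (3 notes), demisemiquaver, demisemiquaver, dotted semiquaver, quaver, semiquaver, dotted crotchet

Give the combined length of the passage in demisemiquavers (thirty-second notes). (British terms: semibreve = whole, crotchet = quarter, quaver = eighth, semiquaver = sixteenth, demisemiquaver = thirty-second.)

45

Convert each value to thirty-second notes: semiquaver = 2; quaver = 4; a full quarter-note triplet (3 notes) (three triplet quarters span one half) = 16; demisemiquaver = 1; demisemiquaver = 1; dotted semiquaver = 3; quaver = 4; semiquaver = 2; dotted crotchet = 12.
Total: 2 + 4 + 16 + 1 + 1 + 3 + 4 + 2 + 12 = 45 thirty-second notes.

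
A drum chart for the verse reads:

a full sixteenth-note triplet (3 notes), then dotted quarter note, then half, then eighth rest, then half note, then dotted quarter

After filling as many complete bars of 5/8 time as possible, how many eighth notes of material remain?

One bar of 5/8 = 5 eighth notes.
Express everything in eighth notes: a full sixteenth-note triplet (3 notes) (three triplet sixteenths span one eighth) = 1; dotted quarter note = 3; half = 4; eighth rest = 1; half note = 4; dotted quarter = 3.
Total: 1 + 3 + 4 + 1 + 4 + 3 = 16.
16 ÷ 5 = 3 complete bars with 1 eighth note remaining.

1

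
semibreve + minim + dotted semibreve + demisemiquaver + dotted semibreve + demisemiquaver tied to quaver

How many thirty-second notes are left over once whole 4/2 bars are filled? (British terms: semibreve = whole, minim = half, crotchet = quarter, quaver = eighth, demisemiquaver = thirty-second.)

One bar of 4/2 = 64 thirty-second notes.
Convert each value to thirty-second notes: semibreve = 32; minim = 16; dotted semibreve = 48; demisemiquaver = 1; dotted semibreve = 48; demisemiquaver tied to quaver (demisemiquaver + quaver) = 5.
Altogether 32 + 16 + 48 + 1 + 48 + 5 = 150.
150 ÷ 64 = 2 complete bars with 22 thirty-second notes remaining.

22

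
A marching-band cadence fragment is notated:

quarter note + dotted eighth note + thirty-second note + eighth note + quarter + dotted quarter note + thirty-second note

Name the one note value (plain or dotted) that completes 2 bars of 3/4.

2 bars of 3/4 = 48 thirty-second notes.
Working in thirty-second notes: quarter note = 8; dotted eighth note = 6; thirty-second note = 1; eighth note = 4; quarter = 8; dotted quarter note = 12; thirty-second note = 1.
Adding: 8 + 6 + 1 + 4 + 8 + 12 + 1 = 40.
Remaining: 48 − 40 = 8 thirty-second notes, which is a quarter note.

quarter note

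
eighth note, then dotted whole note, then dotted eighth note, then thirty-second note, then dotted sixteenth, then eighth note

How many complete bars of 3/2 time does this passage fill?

1

One bar of 3/2 = 48 thirty-second notes.
Express everything in thirty-second notes: eighth note = 4; dotted whole note = 48; dotted eighth note = 6; thirty-second note = 1; dotted sixteenth = 3; eighth note = 4.
Total: 4 + 48 + 6 + 1 + 3 + 4 = 66.
66 ÷ 48 = 1 complete bar with 18 left over.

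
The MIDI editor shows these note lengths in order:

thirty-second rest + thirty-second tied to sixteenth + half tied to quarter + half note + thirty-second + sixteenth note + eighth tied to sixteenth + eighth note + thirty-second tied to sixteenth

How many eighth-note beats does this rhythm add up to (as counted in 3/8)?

One eighth-note beat = 4 thirty-second notes.
Convert each value to thirty-second notes: thirty-second rest = 1; thirty-second tied to sixteenth (thirty-second + sixteenth) = 3; half tied to quarter (half + quarter) = 24; half note = 16; thirty-second = 1; sixteenth note = 2; eighth tied to sixteenth (eighth + sixteenth) = 6; eighth note = 4; thirty-second tied to sixteenth (thirty-second + sixteenth) = 3.
Sum: 1 + 3 + 24 + 16 + 1 + 2 + 6 + 4 + 3 = 60.
60 ÷ 4 = 15 beats.

15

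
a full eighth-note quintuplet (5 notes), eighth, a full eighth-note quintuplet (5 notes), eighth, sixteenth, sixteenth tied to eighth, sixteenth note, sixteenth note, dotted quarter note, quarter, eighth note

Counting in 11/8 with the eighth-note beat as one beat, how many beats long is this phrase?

19

One eighth-note beat = 2 sixteenth notes.
Express everything in sixteenth notes: a full eighth-note quintuplet (5 notes) (five quintuplet eighths span one half) = 8; eighth = 2; a full eighth-note quintuplet (5 notes) (five quintuplet eighths span one half) = 8; eighth = 2; sixteenth = 1; sixteenth tied to eighth (sixteenth + eighth) = 3; sixteenth note = 1; sixteenth note = 1; dotted quarter note = 6; quarter = 4; eighth note = 2.
Sum: 8 + 2 + 8 + 2 + 1 + 3 + 1 + 1 + 6 + 4 + 2 = 38.
38 ÷ 2 = 19 beats.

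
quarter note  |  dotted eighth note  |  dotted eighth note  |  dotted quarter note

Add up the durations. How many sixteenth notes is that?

Working in sixteenth notes: quarter note = 4; dotted eighth note = 3; dotted eighth note = 3; dotted quarter note = 6.
Sum: 4 + 3 + 3 + 6 = 16 sixteenth notes.

16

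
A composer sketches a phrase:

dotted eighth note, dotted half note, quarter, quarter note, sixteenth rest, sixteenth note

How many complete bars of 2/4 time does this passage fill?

3

One bar of 2/4 = 8 sixteenth notes.
Working in sixteenth notes: dotted eighth note = 3; dotted half note = 12; quarter = 4; quarter note = 4; sixteenth rest = 1; sixteenth note = 1.
Sum: 3 + 12 + 4 + 4 + 1 + 1 = 25.
25 ÷ 8 = 3 complete bars with 1 left over.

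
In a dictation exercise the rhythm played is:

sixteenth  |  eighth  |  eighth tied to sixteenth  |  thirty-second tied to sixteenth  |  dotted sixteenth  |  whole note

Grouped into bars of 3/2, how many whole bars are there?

One bar of 3/2 = 48 thirty-second notes.
Express everything in thirty-second notes: sixteenth = 2; eighth = 4; eighth tied to sixteenth (eighth + sixteenth) = 6; thirty-second tied to sixteenth (thirty-second + sixteenth) = 3; dotted sixteenth = 3; whole note = 32.
Altogether 2 + 4 + 6 + 3 + 3 + 32 = 50.
50 ÷ 48 = 1 complete bar with 2 left over.

1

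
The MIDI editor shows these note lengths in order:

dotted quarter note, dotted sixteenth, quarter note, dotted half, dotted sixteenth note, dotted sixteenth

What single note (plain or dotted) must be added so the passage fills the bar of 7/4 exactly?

The bar of 7/4 = 56 thirty-second notes.
Each duration in thirty-second notes: dotted quarter note = 12; dotted sixteenth = 3; quarter note = 8; dotted half = 24; dotted sixteenth note = 3; dotted sixteenth = 3.
Altogether 12 + 3 + 8 + 24 + 3 + 3 = 53.
Remaining: 56 − 53 = 3 thirty-second notes, which is a dotted sixteenth note.

dotted sixteenth note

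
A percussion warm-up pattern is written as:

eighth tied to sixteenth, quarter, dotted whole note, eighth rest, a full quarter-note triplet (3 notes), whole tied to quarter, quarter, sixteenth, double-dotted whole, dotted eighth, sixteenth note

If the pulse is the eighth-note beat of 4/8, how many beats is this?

One eighth-note beat = 2 sixteenth notes.
Express everything in sixteenth notes: eighth tied to sixteenth (eighth + sixteenth) = 3; quarter = 4; dotted whole note = 24; eighth rest = 2; a full quarter-note triplet (3 notes) (three triplet quarters span one half) = 8; whole tied to quarter (whole + quarter) = 20; quarter = 4; sixteenth = 1; double-dotted whole = 28; dotted eighth = 3; sixteenth note = 1.
Sum: 3 + 4 + 24 + 2 + 8 + 20 + 4 + 1 + 28 + 3 + 1 = 98.
98 ÷ 2 = 49 beats.

49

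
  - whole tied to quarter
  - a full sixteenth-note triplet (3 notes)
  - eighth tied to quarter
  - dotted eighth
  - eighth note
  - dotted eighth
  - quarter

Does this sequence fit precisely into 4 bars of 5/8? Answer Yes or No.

One bar of 5/8 = 10 sixteenth notes, so 4 bars = 40.
In sixteenth notes: whole tied to quarter (whole + quarter) = 20; a full sixteenth-note triplet (3 notes) (three triplet sixteenths span one eighth) = 2; eighth tied to quarter (eighth + quarter) = 6; dotted eighth = 3; eighth note = 2; dotted eighth = 3; quarter = 4.
Sum: 20 + 2 + 6 + 3 + 2 + 3 + 4 = 40.
40 equals 40, so the answer is Yes.

Yes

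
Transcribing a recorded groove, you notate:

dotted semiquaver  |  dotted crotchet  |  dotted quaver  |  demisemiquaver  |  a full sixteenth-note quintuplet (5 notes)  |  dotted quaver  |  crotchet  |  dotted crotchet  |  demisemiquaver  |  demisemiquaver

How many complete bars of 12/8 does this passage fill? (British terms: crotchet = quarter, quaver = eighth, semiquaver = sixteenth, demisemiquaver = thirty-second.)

One bar of 12/8 = 48 thirty-second notes.
Express everything in thirty-second notes: dotted semiquaver = 3; dotted crotchet = 12; dotted quaver = 6; demisemiquaver = 1; a full sixteenth-note quintuplet (5 notes) (five quintuplet sixteenths span one quarter) = 8; dotted quaver = 6; crotchet = 8; dotted crotchet = 12; demisemiquaver = 1; demisemiquaver = 1.
Adding: 3 + 12 + 6 + 1 + 8 + 6 + 8 + 12 + 1 + 1 = 58.
58 ÷ 48 = 1 complete bar with 10 left over.

1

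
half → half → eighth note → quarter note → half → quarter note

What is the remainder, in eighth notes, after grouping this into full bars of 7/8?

3

One bar of 7/8 = 7 eighth notes.
Express everything in eighth notes: half = 4; half = 4; eighth note = 1; quarter note = 2; half = 4; quarter note = 2.
Adding: 4 + 4 + 1 + 2 + 4 + 2 = 17.
17 ÷ 7 = 2 complete bars with 3 eighth notes remaining.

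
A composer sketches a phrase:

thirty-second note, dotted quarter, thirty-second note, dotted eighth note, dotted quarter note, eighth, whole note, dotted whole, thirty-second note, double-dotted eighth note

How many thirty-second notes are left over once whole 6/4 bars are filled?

One bar of 6/4 = 48 thirty-second notes.
Convert each value to thirty-second notes: thirty-second note = 1; dotted quarter = 12; thirty-second note = 1; dotted eighth note = 6; dotted quarter note = 12; eighth = 4; whole note = 32; dotted whole = 48; thirty-second note = 1; double-dotted eighth note = 7.
Adding: 1 + 12 + 1 + 6 + 12 + 4 + 32 + 48 + 1 + 7 = 124.
124 ÷ 48 = 2 complete bars with 28 thirty-second notes remaining.

28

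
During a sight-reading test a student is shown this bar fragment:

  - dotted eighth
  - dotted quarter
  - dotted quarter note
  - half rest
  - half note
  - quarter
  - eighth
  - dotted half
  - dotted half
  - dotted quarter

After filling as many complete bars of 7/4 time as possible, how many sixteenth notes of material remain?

One bar of 7/4 = 28 sixteenth notes.
Express everything in sixteenth notes: dotted eighth = 3; dotted quarter = 6; dotted quarter note = 6; half rest = 8; half note = 8; quarter = 4; eighth = 2; dotted half = 12; dotted half = 12; dotted quarter = 6.
Total: 3 + 6 + 6 + 8 + 8 + 4 + 2 + 12 + 12 + 6 = 67.
67 ÷ 28 = 2 complete bars with 11 sixteenth notes remaining.

11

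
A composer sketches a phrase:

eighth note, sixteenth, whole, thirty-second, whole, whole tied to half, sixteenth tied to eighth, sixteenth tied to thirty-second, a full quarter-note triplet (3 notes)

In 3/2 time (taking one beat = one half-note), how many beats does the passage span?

One half-note beat = 16 thirty-second notes.
Each duration in thirty-second notes: eighth note = 4; sixteenth = 2; whole = 32; thirty-second = 1; whole = 32; whole tied to half (whole + half) = 48; sixteenth tied to eighth (sixteenth + eighth) = 6; sixteenth tied to thirty-second (sixteenth + thirty-second) = 3; a full quarter-note triplet (3 notes) (three triplet quarters span one half) = 16.
Total: 4 + 2 + 32 + 1 + 32 + 48 + 6 + 3 + 16 = 144.
144 ÷ 16 = 9 beats.

9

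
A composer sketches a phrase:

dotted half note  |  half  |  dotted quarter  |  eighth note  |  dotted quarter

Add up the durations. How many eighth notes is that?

Express everything in eighth notes: dotted half note = 6; half = 4; dotted quarter = 3; eighth note = 1; dotted quarter = 3.
Adding: 6 + 4 + 3 + 1 + 3 = 17 eighth notes.

17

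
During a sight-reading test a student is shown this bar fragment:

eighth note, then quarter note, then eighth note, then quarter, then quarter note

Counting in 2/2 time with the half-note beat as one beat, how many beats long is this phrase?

One half-note beat = 4 eighth notes.
Express everything in eighth notes: eighth note = 1; quarter note = 2; eighth note = 1; quarter = 2; quarter note = 2.
Altogether 1 + 2 + 1 + 2 + 2 = 8.
8 ÷ 4 = 2 beats.

2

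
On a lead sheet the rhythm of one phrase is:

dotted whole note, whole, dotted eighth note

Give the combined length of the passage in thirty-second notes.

Express everything in thirty-second notes: dotted whole note = 48; whole = 32; dotted eighth note = 6.
Adding: 48 + 32 + 6 = 86 thirty-second notes.

86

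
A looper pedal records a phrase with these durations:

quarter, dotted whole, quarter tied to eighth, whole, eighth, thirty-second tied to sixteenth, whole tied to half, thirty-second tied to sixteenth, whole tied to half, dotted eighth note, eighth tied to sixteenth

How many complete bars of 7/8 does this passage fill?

7

One bar of 7/8 = 28 thirty-second notes.
In thirty-second notes: quarter = 8; dotted whole = 48; quarter tied to eighth (quarter + eighth) = 12; whole = 32; eighth = 4; thirty-second tied to sixteenth (thirty-second + sixteenth) = 3; whole tied to half (whole + half) = 48; thirty-second tied to sixteenth (thirty-second + sixteenth) = 3; whole tied to half (whole + half) = 48; dotted eighth note = 6; eighth tied to sixteenth (eighth + sixteenth) = 6.
Adding: 8 + 48 + 12 + 32 + 4 + 3 + 48 + 3 + 48 + 6 + 6 = 218.
218 ÷ 28 = 7 complete bars with 22 left over.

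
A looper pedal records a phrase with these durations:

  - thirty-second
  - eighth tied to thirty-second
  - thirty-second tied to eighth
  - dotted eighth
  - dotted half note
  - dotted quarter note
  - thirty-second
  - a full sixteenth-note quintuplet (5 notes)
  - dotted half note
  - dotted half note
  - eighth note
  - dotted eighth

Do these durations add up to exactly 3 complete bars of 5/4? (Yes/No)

One bar of 5/4 = 40 thirty-second notes, so 3 bars = 120.
Convert each value to thirty-second notes: thirty-second = 1; eighth tied to thirty-second (eighth + thirty-second) = 5; thirty-second tied to eighth (thirty-second + eighth) = 5; dotted eighth = 6; dotted half note = 24; dotted quarter note = 12; thirty-second = 1; a full sixteenth-note quintuplet (5 notes) (five quintuplet sixteenths span one quarter) = 8; dotted half note = 24; dotted half note = 24; eighth note = 4; dotted eighth = 6.
Sum: 1 + 5 + 5 + 6 + 24 + 12 + 1 + 8 + 24 + 24 + 4 + 6 = 120.
120 equals 120, so the answer is Yes.

Yes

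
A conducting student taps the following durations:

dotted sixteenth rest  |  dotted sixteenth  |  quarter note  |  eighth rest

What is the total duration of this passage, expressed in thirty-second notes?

18

In thirty-second notes: dotted sixteenth rest = 3; dotted sixteenth = 3; quarter note = 8; eighth rest = 4.
Adding: 3 + 3 + 8 + 4 = 18 thirty-second notes.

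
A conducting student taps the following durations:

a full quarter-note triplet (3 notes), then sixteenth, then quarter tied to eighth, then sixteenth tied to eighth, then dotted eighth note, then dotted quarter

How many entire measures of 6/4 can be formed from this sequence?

One bar of 6/4 = 24 sixteenth notes.
Convert each value to sixteenth notes: a full quarter-note triplet (3 notes) (three triplet quarters span one half) = 8; sixteenth = 1; quarter tied to eighth (quarter + eighth) = 6; sixteenth tied to eighth (sixteenth + eighth) = 3; dotted eighth note = 3; dotted quarter = 6.
Sum: 8 + 1 + 6 + 3 + 3 + 6 = 27.
27 ÷ 24 = 1 complete bar with 3 left over.

1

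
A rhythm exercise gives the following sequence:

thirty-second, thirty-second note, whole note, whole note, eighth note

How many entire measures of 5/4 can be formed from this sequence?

1

One bar of 5/4 = 40 thirty-second notes.
In thirty-second notes: thirty-second = 1; thirty-second note = 1; whole note = 32; whole note = 32; eighth note = 4.
Altogether 1 + 1 + 32 + 32 + 4 = 70.
70 ÷ 40 = 1 complete bar with 30 left over.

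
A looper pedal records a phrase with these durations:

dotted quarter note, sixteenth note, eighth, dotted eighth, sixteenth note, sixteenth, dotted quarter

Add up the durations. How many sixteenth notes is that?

20

Working in sixteenth notes: dotted quarter note = 6; sixteenth note = 1; eighth = 2; dotted eighth = 3; sixteenth note = 1; sixteenth = 1; dotted quarter = 6.
Total: 6 + 1 + 2 + 3 + 1 + 1 + 6 = 20 sixteenth notes.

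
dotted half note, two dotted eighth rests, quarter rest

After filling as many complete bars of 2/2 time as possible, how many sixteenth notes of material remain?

6

One bar of 2/2 = 16 sixteenth notes.
Express everything in sixteenth notes: dotted half note = 12; dotted eighth rest = 3; dotted eighth rest = 3; quarter rest = 4.
Sum: 12 + 3 + 3 + 4 = 22.
22 ÷ 16 = 1 complete bar with 6 sixteenth notes remaining.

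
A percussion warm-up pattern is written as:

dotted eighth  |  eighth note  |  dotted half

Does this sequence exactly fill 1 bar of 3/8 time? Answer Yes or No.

No

One bar of 3/8 = 6 sixteenth notes.
Express everything in sixteenth notes: dotted eighth = 3; eighth note = 2; dotted half = 12.
Total: 3 + 2 + 12 = 17.
17 exceeds 6, so the answer is No.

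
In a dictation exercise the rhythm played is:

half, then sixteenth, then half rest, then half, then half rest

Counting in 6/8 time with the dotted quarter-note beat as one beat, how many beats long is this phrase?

One dotted quarter-note beat = 6 sixteenth notes.
In sixteenth notes: half = 8; sixteenth = 1; half rest = 8; half = 8; half rest = 8.
Total: 8 + 1 + 8 + 8 + 8 = 33.
33 ÷ 6 = 5.5 beats.

5.5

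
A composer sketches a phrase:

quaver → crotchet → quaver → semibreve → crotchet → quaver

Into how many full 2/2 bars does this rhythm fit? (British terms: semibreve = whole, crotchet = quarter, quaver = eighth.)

1

One bar of 2/2 = 8 eighth notes.
In eighth notes: quaver = 1; crotchet = 2; quaver = 1; semibreve = 8; crotchet = 2; quaver = 1.
Sum: 1 + 2 + 1 + 8 + 2 + 1 = 15.
15 ÷ 8 = 1 complete bar with 7 left over.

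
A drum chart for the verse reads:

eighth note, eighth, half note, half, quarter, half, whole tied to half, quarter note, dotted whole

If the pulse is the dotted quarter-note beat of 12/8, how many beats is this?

One dotted quarter-note beat = 3 eighth notes.
In eighth notes: eighth note = 1; eighth = 1; half note = 4; half = 4; quarter = 2; half = 4; whole tied to half (whole + half) = 12; quarter note = 2; dotted whole = 12.
Total: 1 + 1 + 4 + 4 + 2 + 4 + 12 + 2 + 12 = 42.
42 ÷ 3 = 14 beats.

14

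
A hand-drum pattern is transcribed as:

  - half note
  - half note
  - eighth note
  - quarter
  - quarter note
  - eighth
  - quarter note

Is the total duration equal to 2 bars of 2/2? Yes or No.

Yes

One bar of 2/2 = 8 eighth notes, so 2 bars = 16.
Express everything in eighth notes: half note = 4; half note = 4; eighth note = 1; quarter = 2; quarter note = 2; eighth = 1; quarter note = 2.
Sum: 4 + 4 + 1 + 2 + 2 + 1 + 2 = 16.
16 equals 16, so the answer is Yes.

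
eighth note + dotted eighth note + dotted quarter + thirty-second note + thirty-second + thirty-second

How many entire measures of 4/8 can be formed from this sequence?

One bar of 4/8 = 16 thirty-second notes.
Each duration in thirty-second notes: eighth note = 4; dotted eighth note = 6; dotted quarter = 12; thirty-second note = 1; thirty-second = 1; thirty-second = 1.
Altogether 4 + 6 + 12 + 1 + 1 + 1 = 25.
25 ÷ 16 = 1 complete bar with 9 left over.

1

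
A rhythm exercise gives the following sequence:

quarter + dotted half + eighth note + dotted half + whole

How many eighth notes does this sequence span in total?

Working in eighth notes: quarter = 2; dotted half = 6; eighth note = 1; dotted half = 6; whole = 8.
Altogether 2 + 6 + 1 + 6 + 8 = 23 eighth notes.

23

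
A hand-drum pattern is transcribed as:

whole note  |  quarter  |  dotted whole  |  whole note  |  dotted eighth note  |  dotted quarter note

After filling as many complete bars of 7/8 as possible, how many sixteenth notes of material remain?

One bar of 7/8 = 14 sixteenth notes.
Express everything in sixteenth notes: whole note = 16; quarter = 4; dotted whole = 24; whole note = 16; dotted eighth note = 3; dotted quarter note = 6.
Altogether 16 + 4 + 24 + 16 + 3 + 6 = 69.
69 ÷ 14 = 4 complete bars with 13 sixteenth notes remaining.

13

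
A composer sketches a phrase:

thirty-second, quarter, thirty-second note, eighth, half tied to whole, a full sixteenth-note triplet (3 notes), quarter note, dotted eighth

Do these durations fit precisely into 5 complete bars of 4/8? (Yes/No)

One bar of 4/8 = 16 thirty-second notes, so 5 bars = 80.
Each duration in thirty-second notes: thirty-second = 1; quarter = 8; thirty-second note = 1; eighth = 4; half tied to whole (half + whole) = 48; a full sixteenth-note triplet (3 notes) (three triplet sixteenths span one eighth) = 4; quarter note = 8; dotted eighth = 6.
Total: 1 + 8 + 1 + 4 + 48 + 4 + 8 + 6 = 80.
80 equals 80, so the answer is Yes.

Yes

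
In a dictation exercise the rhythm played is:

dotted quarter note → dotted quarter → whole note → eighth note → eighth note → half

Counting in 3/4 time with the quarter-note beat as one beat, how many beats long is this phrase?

10

One quarter-note beat = 2 eighth notes.
Working in eighth notes: dotted quarter note = 3; dotted quarter = 3; whole note = 8; eighth note = 1; eighth note = 1; half = 4.
Sum: 3 + 3 + 8 + 1 + 1 + 4 = 20.
20 ÷ 2 = 10 beats.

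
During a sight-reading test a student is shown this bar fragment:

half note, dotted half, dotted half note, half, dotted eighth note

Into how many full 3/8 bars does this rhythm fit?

7

One bar of 3/8 = 6 sixteenth notes.
Express everything in sixteenth notes: half note = 8; dotted half = 12; dotted half note = 12; half = 8; dotted eighth note = 3.
Altogether 8 + 12 + 12 + 8 + 3 = 43.
43 ÷ 6 = 7 complete bars with 1 left over.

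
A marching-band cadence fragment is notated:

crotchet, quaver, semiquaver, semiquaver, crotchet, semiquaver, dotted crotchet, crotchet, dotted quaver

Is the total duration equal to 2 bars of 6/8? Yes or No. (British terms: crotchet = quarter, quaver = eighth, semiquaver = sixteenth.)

No

One bar of 6/8 = 12 sixteenth notes, so 2 bars = 24.
Express everything in sixteenth notes: crotchet = 4; quaver = 2; semiquaver = 1; semiquaver = 1; crotchet = 4; semiquaver = 1; dotted crotchet = 6; crotchet = 4; dotted quaver = 3.
Total: 4 + 2 + 1 + 1 + 4 + 1 + 6 + 4 + 3 = 26.
26 exceeds 24, so the answer is No.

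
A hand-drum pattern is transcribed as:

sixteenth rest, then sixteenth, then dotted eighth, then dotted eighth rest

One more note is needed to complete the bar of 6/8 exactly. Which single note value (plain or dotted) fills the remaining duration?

quarter note

The bar of 6/8 = 12 sixteenth notes.
Express everything in sixteenth notes: sixteenth rest = 1; sixteenth = 1; dotted eighth = 3; dotted eighth rest = 3.
Sum: 1 + 1 + 3 + 3 = 8.
Remaining: 12 − 8 = 4 sixteenth notes, which is a quarter note.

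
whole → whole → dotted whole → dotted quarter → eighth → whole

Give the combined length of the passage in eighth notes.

Each duration in eighth notes: whole = 8; whole = 8; dotted whole = 12; dotted quarter = 3; eighth = 1; whole = 8.
Sum: 8 + 8 + 12 + 3 + 1 + 8 = 40 eighth notes.

40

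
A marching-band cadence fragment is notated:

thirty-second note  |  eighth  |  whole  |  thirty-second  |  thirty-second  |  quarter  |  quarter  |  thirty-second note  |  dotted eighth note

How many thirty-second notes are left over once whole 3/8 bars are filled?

One bar of 3/8 = 12 thirty-second notes.
Convert each value to thirty-second notes: thirty-second note = 1; eighth = 4; whole = 32; thirty-second = 1; thirty-second = 1; quarter = 8; quarter = 8; thirty-second note = 1; dotted eighth note = 6.
Sum: 1 + 4 + 32 + 1 + 1 + 8 + 8 + 1 + 6 = 62.
62 ÷ 12 = 5 complete bars with 2 thirty-second notes remaining.

2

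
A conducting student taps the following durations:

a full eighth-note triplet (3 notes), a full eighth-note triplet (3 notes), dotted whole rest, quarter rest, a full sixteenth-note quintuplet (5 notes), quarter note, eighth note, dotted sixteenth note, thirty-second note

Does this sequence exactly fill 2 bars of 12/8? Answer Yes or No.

Yes

One bar of 12/8 = 48 thirty-second notes, so 2 bars = 96.
Working in thirty-second notes: a full eighth-note triplet (3 notes) (three triplet eighths span one quarter) = 8; a full eighth-note triplet (3 notes) (three triplet eighths span one quarter) = 8; dotted whole rest = 48; quarter rest = 8; a full sixteenth-note quintuplet (5 notes) (five quintuplet sixteenths span one quarter) = 8; quarter note = 8; eighth note = 4; dotted sixteenth note = 3; thirty-second note = 1.
Altogether 8 + 8 + 48 + 8 + 8 + 8 + 4 + 3 + 1 = 96.
96 equals 96, so the answer is Yes.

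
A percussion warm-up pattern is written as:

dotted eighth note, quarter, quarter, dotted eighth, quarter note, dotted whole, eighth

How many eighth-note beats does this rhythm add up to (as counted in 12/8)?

One eighth-note beat = 2 sixteenth notes.
Convert each value to sixteenth notes: dotted eighth note = 3; quarter = 4; quarter = 4; dotted eighth = 3; quarter note = 4; dotted whole = 24; eighth = 2.
Altogether 3 + 4 + 4 + 3 + 4 + 24 + 2 = 44.
44 ÷ 2 = 22 beats.

22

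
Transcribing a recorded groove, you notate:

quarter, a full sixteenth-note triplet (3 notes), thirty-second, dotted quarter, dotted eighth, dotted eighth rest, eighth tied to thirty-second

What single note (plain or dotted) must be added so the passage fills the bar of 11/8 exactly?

sixteenth note

The bar of 11/8 = 44 thirty-second notes.
Each duration in thirty-second notes: quarter = 8; a full sixteenth-note triplet (3 notes) (three triplet sixteenths span one eighth) = 4; thirty-second = 1; dotted quarter = 12; dotted eighth = 6; dotted eighth rest = 6; eighth tied to thirty-second (eighth + thirty-second) = 5.
Altogether 8 + 4 + 1 + 12 + 6 + 6 + 5 = 42.
Remaining: 44 − 42 = 2 thirty-second notes, which is a sixteenth note.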